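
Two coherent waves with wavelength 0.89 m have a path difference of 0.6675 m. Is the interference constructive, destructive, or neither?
neither (partial) — path difference = 0.75λ, neither a whole number of wavelengths nor an odd multiple of λ/2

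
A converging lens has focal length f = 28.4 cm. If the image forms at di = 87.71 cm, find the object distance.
1/do = 1/f − 1/di → do = 42 cm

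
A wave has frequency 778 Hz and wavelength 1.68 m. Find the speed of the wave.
v = fλ = 1307 m/s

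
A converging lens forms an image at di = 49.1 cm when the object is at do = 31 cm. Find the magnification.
M = −di/do = -1.584 (inverted image)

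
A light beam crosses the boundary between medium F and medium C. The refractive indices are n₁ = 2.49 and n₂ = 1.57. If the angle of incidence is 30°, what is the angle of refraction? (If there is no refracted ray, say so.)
sin θ₂ = (n₁/n₂)·sin θ₁ = 0.793 → θ₂ = 52.47°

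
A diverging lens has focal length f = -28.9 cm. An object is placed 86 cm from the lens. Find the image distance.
1/di = 1/f − 1/do → di = -21.63 cm (virtual image)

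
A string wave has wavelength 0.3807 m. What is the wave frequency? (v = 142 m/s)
f = v/λ = 373 Hz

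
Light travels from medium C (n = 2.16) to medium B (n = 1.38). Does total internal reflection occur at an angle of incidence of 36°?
θc = arcsin(n₂/n₁) = 39.71°; 36° < θc, so no — the ray refracts.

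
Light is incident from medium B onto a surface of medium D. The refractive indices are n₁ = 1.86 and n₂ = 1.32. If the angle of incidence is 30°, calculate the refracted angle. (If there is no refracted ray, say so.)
sin θ₂ = (n₁/n₂)·sin θ₁ = 0.7045 → θ₂ = 44.79°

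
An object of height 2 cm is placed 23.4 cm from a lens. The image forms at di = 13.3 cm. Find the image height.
hi = (-di/do) × ho = -1.137 cm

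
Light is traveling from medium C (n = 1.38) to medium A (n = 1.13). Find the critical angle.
θc = arcsin(n₂/n₁) = 54.97°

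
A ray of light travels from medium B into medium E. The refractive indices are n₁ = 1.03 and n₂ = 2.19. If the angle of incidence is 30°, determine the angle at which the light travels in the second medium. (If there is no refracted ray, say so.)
sin θ₂ = (n₁/n₂)·sin θ₁ = 0.2352 → θ₂ = 13.6°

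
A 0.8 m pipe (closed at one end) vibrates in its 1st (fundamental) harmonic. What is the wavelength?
λₙ = 4L/n = 3.2 m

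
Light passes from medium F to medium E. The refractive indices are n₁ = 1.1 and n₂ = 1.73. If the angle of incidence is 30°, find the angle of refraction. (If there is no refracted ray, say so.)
sin θ₂ = (n₁/n₂)·sin θ₁ = 0.3179 → θ₂ = 18.54°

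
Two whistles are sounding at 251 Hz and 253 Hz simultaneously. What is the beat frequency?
2 Hz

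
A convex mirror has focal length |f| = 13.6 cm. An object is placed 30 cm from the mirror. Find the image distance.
f = −13.6 cm (convex); 1/di = 1/f − 1/do → di = -9.358 cm (virtual image, behind mirror)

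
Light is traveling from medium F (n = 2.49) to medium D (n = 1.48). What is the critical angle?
θc = arcsin(n₂/n₁) = 36.47°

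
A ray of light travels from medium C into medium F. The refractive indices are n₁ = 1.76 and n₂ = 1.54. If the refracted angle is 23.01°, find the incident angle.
sin θ₁ = (n₂/n₁)·sin θ₂ → θ₁ = 20°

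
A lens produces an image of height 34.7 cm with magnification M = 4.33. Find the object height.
ho = |hi|/|M| = 8.014 cm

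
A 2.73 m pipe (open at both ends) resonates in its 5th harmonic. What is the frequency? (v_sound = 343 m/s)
fₙ = nv/(2L) = 314.1 Hz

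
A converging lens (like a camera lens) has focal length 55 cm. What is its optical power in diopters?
P = 1/f = 1.818 D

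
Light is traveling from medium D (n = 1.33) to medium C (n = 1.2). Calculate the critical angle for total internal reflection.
θc = arcsin(n₂/n₁) = 64.46°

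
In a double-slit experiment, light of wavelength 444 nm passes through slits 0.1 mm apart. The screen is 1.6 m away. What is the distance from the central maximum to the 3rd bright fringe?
y = mλL/d = 21.31 mm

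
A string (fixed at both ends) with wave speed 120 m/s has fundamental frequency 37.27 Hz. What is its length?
L = v/(2f₁) = 1.61 m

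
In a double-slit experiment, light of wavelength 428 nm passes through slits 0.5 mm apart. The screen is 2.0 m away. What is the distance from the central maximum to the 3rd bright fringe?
y = mλL/d = 5.136 mm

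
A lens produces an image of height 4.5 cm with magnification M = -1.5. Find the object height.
ho = |hi|/|M| = 3 cm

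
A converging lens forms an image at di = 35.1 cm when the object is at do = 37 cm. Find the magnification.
M = −di/do = -0.9486 (inverted image)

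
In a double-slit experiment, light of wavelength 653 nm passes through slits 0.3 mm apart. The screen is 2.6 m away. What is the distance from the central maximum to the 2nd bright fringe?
y = mλL/d = 11.32 mm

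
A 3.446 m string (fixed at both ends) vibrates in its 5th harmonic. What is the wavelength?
λₙ = 2L/n = 1.378 m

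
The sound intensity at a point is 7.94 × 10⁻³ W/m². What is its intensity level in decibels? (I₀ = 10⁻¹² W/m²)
β = 10·log₁₀(I/I₀) = 99 dB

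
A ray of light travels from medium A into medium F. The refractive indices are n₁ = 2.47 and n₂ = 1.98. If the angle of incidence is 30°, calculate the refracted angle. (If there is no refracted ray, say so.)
sin θ₂ = (n₁/n₂)·sin θ₁ = 0.6237 → θ₂ = 38.59°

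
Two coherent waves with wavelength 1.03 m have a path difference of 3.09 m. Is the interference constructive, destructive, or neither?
constructive — path difference = 3λ, a whole number of wavelengths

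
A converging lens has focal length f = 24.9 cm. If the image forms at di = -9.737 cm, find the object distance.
1/do = 1/f − 1/di → do = 7 cm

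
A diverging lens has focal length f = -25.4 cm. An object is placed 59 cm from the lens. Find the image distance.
1/di = 1/f − 1/do → di = -17.76 cm (virtual image)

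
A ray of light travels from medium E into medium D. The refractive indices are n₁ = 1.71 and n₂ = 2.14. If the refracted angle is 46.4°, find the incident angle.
sin θ₁ = (n₂/n₁)·sin θ₂ → θ₁ = 65°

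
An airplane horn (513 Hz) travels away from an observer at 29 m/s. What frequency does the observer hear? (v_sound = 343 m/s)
f_obs = f·v/(v + v_s) = 473 Hz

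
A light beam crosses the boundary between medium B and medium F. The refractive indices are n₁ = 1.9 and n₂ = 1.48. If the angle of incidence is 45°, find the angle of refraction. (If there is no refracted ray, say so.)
sin θ₂ = (n₁/n₂)·sin θ₁ = 0.9078 → θ₂ = 65.2°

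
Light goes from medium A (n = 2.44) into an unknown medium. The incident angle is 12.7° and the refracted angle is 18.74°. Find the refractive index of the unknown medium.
n₂ = n₁·sin θ₁ / sin θ₂ = 1.67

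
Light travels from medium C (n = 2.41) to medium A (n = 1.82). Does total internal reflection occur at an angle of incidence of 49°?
θc = arcsin(n₂/n₁) = 49.04°; 49° < θc, so no — the ray refracts.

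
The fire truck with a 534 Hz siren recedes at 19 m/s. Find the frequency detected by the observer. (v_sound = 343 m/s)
f_obs = f·v/(v + v_s) = 506 Hz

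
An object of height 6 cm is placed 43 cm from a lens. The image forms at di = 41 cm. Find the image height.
hi = (-di/do) × ho = -5.721 cm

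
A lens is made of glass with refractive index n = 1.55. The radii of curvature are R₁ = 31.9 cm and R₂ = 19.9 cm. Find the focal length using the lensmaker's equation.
1/f = (n − 1)(1/R₁ − 1/R₂) → f = -96.18 cm (diverging lens)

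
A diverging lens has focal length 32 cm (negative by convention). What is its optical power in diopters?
P = 1/f = -3.125 D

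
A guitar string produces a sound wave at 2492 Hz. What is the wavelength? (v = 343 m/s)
λ = v/f = 0.1376 m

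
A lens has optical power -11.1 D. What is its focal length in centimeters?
f = 1/P = -9.009 cm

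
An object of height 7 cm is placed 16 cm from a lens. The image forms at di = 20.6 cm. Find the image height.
hi = (-di/do) × ho = -9.013 cm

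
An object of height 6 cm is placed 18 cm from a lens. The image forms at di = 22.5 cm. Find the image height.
hi = (-di/do) × ho = -7.5 cm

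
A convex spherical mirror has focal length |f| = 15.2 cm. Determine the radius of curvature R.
R = 2|f| = 30.4 cm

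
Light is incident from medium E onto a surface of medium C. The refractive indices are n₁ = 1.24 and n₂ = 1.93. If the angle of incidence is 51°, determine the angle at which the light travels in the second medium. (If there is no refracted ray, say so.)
sin θ₂ = (n₁/n₂)·sin θ₁ = 0.4993 → θ₂ = 29.95°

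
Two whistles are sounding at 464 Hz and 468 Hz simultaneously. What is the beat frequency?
4 Hz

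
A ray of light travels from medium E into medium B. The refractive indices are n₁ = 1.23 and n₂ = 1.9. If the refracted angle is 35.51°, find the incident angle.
sin θ₁ = (n₂/n₁)·sin θ₂ → θ₁ = 63.8°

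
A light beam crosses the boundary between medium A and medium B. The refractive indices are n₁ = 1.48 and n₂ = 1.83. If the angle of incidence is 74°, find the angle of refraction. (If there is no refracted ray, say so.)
sin θ₂ = (n₁/n₂)·sin θ₁ = 0.7774 → θ₂ = 51.02°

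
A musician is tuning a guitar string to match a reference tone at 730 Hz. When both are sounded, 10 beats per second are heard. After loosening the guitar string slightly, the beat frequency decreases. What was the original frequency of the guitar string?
740 Hz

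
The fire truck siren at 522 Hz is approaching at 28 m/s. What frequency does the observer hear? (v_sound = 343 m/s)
f_obs = f·v/(v − v_s) = 568.4 Hz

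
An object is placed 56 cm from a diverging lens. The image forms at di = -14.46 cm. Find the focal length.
1/f = 1/do + 1/di → f = -19.49 cm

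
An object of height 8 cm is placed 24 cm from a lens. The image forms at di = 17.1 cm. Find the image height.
hi = (-di/do) × ho = -5.7 cm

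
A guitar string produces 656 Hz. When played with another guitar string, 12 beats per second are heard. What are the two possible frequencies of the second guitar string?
f₂ = 656 ± 12 Hz → 668 Hz or 644 Hz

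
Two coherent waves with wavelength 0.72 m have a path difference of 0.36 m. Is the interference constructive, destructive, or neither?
destructive — path difference = 0.5λ, an odd multiple of λ/2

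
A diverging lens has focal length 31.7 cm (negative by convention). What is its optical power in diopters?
P = 1/f = -3.155 D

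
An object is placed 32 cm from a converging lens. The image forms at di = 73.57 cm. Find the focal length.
1/f = 1/do + 1/di → f = 22.3 cm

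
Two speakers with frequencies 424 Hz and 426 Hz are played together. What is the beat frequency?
2 Hz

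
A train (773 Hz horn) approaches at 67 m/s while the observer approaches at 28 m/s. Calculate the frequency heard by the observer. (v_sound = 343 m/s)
f_obs = f·(v + v_o)/(v − v_s) = 1039 Hz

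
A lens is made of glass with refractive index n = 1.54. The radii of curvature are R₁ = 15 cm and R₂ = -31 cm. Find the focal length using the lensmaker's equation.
1/f = (n − 1)(1/R₁ − 1/R₂) → f = 18.72 cm (converging lens)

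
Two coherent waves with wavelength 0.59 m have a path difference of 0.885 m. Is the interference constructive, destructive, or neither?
destructive — path difference = 1.5λ, an odd multiple of λ/2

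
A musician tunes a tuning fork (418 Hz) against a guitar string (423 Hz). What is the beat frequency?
5 Hz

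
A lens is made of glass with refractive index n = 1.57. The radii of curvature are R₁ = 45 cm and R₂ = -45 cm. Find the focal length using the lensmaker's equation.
1/f = (n − 1)(1/R₁ − 1/R₂) → f = 39.47 cm (converging lens)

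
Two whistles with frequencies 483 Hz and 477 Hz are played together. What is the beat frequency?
6 Hz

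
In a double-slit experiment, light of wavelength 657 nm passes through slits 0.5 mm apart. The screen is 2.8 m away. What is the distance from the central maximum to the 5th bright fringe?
y = mλL/d = 18.4 mm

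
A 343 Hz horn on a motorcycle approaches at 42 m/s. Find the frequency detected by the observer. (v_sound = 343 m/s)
f_obs = f·v/(v − v_s) = 390.9 Hz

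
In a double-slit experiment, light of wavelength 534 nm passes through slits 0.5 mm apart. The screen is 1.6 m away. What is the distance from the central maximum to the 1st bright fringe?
y = mλL/d = 1.709 mm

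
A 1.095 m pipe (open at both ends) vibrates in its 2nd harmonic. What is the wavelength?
λₙ = 2L/n = 1.095 m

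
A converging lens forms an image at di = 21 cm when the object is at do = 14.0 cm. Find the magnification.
M = −di/do = -1.5 (inverted image)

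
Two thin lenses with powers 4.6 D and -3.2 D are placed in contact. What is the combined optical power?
P_total = P₁ + P₂ = 1.4 D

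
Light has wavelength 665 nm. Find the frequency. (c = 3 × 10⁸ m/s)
f = c/λ = 4.511 × 10¹⁴ Hz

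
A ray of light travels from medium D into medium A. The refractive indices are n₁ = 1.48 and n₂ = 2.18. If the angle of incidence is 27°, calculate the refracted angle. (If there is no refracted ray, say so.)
sin θ₂ = (n₁/n₂)·sin θ₁ = 0.3082 → θ₂ = 17.95°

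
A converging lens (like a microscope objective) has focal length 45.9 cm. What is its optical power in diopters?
P = 1/f = 2.179 D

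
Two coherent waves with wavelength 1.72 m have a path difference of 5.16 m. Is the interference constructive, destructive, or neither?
constructive — path difference = 3λ, a whole number of wavelengths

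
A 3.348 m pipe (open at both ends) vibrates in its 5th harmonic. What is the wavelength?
λₙ = 2L/n = 1.339 m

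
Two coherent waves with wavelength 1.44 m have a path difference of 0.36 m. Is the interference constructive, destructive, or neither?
neither (partial) — path difference = 0.25λ, neither a whole number of wavelengths nor an odd multiple of λ/2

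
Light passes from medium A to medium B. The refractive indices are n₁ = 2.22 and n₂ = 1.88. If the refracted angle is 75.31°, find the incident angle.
sin θ₁ = (n₂/n₁)·sin θ₂ → θ₁ = 55°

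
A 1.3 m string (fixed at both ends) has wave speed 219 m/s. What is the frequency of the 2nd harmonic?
fₙ = nv/(2L) = 168.5 Hz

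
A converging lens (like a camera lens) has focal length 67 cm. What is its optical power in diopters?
P = 1/f = 1.493 D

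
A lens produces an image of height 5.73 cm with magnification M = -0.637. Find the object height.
ho = |hi|/|M| = 8.995 cm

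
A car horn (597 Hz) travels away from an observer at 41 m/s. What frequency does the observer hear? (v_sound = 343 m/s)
f_obs = f·v/(v + v_s) = 533.3 Hz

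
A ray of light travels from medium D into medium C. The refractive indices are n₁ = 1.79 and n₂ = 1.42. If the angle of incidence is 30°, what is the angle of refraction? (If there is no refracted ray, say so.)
sin θ₂ = (n₁/n₂)·sin θ₁ = 0.6303 → θ₂ = 39.07°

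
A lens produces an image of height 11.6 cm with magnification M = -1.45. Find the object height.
ho = |hi|/|M| = 8 cm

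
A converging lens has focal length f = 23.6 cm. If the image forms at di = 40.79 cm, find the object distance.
1/do = 1/f − 1/di → do = 56 cm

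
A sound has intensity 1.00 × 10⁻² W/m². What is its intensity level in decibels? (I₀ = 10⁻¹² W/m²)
β = 10·log₁₀(I/I₀) = 100 dB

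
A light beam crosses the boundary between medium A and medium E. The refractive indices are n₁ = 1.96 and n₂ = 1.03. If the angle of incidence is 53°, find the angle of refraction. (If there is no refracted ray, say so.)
sin θ₂ = (n₁/n₂)·sin θ₁ = 1.52 > 1, so there is no refracted ray — the light undergoes total internal reflection.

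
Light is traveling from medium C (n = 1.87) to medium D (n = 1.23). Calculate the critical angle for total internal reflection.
θc = arcsin(n₂/n₁) = 41.13°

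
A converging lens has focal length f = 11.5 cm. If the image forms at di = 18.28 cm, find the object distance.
1/do = 1/f − 1/di → do = 31.01 cm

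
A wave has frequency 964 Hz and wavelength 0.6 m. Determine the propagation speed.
v = fλ = 578.4 m/s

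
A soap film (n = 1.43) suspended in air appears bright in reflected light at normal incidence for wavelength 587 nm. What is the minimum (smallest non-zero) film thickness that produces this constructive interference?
2nt = (m − ½)λ with m = 1 → t = (m − ½)λ/(2n) = 102.6 nm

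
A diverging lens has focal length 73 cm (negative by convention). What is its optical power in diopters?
P = 1/f = -1.37 D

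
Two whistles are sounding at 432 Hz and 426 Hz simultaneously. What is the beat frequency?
6 Hz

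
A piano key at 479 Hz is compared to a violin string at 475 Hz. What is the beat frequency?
4 Hz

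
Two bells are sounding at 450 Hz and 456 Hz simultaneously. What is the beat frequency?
6 Hz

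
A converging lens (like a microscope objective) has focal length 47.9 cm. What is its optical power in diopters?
P = 1/f = 2.088 D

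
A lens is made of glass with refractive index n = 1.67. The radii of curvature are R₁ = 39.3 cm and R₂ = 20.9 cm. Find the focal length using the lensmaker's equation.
1/f = (n − 1)(1/R₁ − 1/R₂) → f = -66.63 cm (diverging lens)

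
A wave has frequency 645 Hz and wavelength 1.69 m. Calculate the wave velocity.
v = fλ = 1090 m/s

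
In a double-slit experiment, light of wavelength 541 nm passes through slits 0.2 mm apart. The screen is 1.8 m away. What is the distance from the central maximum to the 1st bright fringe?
y = mλL/d = 4.869 mm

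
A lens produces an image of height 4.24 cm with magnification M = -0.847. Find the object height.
ho = |hi|/|M| = 5.006 cm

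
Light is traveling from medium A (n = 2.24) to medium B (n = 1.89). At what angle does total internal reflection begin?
θc = arcsin(n₂/n₁) = 57.54°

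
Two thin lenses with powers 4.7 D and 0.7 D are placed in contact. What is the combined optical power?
P_total = P₁ + P₂ = 5.4 D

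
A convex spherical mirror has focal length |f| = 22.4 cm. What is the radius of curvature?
R = 2|f| = 44.8 cm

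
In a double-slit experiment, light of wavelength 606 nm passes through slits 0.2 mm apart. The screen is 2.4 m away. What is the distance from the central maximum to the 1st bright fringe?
y = mλL/d = 7.272 mm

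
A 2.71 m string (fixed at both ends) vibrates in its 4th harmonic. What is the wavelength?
λₙ = 2L/n = 1.355 m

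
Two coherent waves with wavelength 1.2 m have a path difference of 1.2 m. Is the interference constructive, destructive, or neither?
constructive — path difference = 1λ, a whole number of wavelengths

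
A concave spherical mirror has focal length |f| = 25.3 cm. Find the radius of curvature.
R = 2|f| = 50.6 cm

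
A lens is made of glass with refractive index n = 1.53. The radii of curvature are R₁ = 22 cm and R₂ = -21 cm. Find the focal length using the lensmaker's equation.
1/f = (n − 1)(1/R₁ − 1/R₂) → f = 20.27 cm (converging lens)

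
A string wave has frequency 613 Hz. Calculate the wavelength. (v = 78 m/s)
λ = v/f = 0.1272 m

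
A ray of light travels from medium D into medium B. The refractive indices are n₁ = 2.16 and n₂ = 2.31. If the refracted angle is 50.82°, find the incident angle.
sin θ₁ = (n₂/n₁)·sin θ₂ → θ₁ = 56°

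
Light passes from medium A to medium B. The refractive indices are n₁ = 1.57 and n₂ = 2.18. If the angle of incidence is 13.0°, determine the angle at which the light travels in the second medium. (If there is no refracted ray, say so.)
sin θ₂ = (n₁/n₂)·sin θ₁ = 0.162 → θ₂ = 9.323°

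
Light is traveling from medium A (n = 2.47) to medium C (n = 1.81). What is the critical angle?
θc = arcsin(n₂/n₁) = 47.12°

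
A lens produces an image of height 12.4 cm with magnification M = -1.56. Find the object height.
ho = |hi|/|M| = 7.949 cm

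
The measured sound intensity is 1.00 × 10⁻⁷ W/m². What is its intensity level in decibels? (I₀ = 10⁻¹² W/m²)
β = 10·log₁₀(I/I₀) = 50 dB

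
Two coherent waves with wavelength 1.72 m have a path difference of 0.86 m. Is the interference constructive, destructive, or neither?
destructive — path difference = 0.5λ, an odd multiple of λ/2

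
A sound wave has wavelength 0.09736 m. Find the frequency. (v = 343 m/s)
f = v/λ = 3523 Hz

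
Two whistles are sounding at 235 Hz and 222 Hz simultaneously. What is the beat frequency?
13 Hz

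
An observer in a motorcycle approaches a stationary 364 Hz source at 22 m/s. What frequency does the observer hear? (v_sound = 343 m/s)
f_obs = f·(v + v_o)/v = 387.3 Hz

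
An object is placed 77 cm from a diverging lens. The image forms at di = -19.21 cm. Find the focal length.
1/f = 1/do + 1/di → f = -25.6 cm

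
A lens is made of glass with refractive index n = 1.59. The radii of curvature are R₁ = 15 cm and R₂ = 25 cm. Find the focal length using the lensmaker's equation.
1/f = (n − 1)(1/R₁ − 1/R₂) → f = 63.56 cm (converging lens)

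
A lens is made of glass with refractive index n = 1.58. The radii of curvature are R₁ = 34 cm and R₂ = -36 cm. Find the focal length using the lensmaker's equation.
1/f = (n − 1)(1/R₁ − 1/R₂) → f = 30.15 cm (converging lens)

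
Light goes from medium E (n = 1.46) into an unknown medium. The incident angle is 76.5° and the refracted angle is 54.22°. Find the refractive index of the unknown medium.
n₂ = n₁·sin θ₁ / sin θ₂ = 1.75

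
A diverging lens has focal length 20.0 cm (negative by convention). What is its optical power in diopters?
P = 1/f = -5 D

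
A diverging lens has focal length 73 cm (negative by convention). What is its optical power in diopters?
P = 1/f = -1.37 D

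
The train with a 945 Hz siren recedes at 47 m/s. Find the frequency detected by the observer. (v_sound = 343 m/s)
f_obs = f·v/(v + v_s) = 831.1 Hz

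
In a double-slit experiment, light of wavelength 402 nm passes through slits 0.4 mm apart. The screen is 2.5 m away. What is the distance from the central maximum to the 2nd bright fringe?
y = mλL/d = 5.025 mm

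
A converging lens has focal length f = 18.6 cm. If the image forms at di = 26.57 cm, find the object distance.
1/do = 1/f − 1/di → do = 62.01 cm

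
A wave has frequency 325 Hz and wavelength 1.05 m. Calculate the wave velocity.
v = fλ = 341.2 m/s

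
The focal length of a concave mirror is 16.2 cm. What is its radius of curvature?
R = 2|f| = 32.4 cm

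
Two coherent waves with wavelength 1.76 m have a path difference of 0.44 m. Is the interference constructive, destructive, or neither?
neither (partial) — path difference = 0.25λ, neither a whole number of wavelengths nor an odd multiple of λ/2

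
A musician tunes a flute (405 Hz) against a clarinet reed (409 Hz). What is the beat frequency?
4 Hz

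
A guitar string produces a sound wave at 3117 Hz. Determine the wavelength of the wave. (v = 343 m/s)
λ = v/f = 0.11 m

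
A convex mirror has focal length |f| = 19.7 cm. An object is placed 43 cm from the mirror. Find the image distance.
f = −19.7 cm (convex); 1/di = 1/f − 1/do → di = -13.51 cm (virtual image, behind mirror)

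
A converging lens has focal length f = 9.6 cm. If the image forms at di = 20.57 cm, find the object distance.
1/do = 1/f − 1/di → do = 18 cm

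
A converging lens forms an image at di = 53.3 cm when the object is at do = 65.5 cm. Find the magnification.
M = −di/do = -0.8137 (inverted image)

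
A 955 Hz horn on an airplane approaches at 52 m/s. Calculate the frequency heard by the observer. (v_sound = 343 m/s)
f_obs = f·v/(v − v_s) = 1126 Hz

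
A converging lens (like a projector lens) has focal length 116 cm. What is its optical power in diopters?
P = 1/f = 0.8621 D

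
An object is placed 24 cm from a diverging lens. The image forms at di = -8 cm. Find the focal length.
1/f = 1/do + 1/di → f = -12 cm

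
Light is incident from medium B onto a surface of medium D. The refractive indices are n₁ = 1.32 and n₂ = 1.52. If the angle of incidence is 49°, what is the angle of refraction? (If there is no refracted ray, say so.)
sin θ₂ = (n₁/n₂)·sin θ₁ = 0.6554 → θ₂ = 40.95°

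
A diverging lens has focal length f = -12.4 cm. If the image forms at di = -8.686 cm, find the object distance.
1/do = 1/f − 1/di → do = 29 cm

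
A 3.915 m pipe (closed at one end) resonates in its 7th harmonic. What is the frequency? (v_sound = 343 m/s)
fₙ = nv/(4L) = 153.3 Hz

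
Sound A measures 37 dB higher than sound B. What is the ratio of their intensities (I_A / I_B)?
I_A/I_B = 10^(Δβ/10) = 5012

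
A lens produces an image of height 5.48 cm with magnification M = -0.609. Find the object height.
ho = |hi|/|M| = 8.998 cm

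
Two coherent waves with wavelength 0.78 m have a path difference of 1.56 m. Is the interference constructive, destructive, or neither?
constructive — path difference = 2λ, a whole number of wavelengths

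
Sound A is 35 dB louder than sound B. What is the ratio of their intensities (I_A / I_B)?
I_A/I_B = 10^(Δβ/10) = 3162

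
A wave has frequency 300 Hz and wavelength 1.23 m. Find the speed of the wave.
v = fλ = 369 m/s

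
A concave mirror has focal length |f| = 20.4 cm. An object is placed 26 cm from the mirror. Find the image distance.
f = +20.4 cm (concave); 1/di = 1/f − 1/do → di = 94.71 cm (real image, in front of mirror)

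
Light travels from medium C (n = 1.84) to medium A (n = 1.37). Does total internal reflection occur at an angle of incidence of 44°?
θc = arcsin(n₂/n₁) = 48.12°; 44° < θc, so no — the ray refracts.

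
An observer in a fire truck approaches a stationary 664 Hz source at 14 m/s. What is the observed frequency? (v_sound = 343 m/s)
f_obs = f·(v + v_o)/v = 691.1 Hz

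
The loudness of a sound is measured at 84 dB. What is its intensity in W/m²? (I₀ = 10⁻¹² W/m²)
I = I₀·10^(β/10) = 2.51 × 10⁻⁴ W/m²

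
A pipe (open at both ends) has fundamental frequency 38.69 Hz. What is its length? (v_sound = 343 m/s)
L = v/(2f₁) = 4.433 m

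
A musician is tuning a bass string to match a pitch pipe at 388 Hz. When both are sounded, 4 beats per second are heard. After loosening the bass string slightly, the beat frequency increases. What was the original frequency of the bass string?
384 Hz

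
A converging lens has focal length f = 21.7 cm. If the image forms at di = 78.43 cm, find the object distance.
1/do = 1/f − 1/di → do = 30 cm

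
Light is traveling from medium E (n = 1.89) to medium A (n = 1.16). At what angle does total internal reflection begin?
θc = arcsin(n₂/n₁) = 37.86°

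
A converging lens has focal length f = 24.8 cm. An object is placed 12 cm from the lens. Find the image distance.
1/di = 1/f − 1/do → di = -23.25 cm (virtual image)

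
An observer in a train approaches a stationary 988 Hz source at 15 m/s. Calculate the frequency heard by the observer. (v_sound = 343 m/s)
f_obs = f·(v + v_o)/v = 1031 Hz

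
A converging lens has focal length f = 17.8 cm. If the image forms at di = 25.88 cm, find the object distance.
1/do = 1/f − 1/di → do = 57.01 cm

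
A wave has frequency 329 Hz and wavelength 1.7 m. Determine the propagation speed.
v = fλ = 559.3 m/s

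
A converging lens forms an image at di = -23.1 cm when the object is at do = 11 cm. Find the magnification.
M = −di/do = 2.1 (upright image)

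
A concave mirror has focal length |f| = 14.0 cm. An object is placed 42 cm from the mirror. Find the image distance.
f = +14.0 cm (concave); 1/di = 1/f − 1/do → di = 21 cm (real image, in front of mirror)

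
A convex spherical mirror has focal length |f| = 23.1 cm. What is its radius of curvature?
R = 2|f| = 46.2 cm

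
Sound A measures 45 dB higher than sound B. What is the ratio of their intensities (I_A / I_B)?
I_A/I_B = 10^(Δβ/10) = 31620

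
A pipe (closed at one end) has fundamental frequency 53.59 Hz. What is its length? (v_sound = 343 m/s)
L = v/(4f₁) = 1.6 m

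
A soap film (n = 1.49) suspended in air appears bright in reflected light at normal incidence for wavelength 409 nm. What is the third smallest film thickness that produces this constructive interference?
2nt = (m − ½)λ with m = 3 → t = (m − ½)λ/(2n) = 343.1 nm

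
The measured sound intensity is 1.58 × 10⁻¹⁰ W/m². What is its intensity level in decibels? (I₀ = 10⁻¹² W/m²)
β = 10·log₁₀(I/I₀) = 21.99 dB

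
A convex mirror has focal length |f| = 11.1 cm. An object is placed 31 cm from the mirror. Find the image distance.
f = −11.1 cm (convex); 1/di = 1/f − 1/do → di = -8.173 cm (virtual image, behind mirror)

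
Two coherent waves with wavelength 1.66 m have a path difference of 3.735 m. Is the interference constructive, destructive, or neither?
neither (partial) — path difference = 2.25λ, neither a whole number of wavelengths nor an odd multiple of λ/2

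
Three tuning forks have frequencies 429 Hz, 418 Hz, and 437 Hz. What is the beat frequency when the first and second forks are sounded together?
11 Hz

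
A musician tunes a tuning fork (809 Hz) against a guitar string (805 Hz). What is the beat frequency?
4 Hz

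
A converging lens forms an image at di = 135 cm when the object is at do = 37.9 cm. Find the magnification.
M = −di/do = -3.562 (inverted image)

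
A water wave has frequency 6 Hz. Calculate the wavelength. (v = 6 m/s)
λ = v/f = 1 m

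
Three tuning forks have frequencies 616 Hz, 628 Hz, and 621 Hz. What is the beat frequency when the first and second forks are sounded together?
12 Hz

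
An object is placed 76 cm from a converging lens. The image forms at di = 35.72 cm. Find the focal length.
1/f = 1/do + 1/di → f = 24.3 cm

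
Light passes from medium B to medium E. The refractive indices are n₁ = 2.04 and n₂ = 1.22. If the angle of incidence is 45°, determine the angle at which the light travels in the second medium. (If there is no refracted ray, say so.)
sin θ₂ = (n₁/n₂)·sin θ₁ = 1.182 > 1, so there is no refracted ray — the light undergoes total internal reflection.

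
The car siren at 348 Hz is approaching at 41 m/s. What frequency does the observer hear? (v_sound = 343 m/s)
f_obs = f·v/(v − v_s) = 395.2 Hz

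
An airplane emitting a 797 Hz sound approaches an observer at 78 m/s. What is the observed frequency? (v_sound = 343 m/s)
f_obs = f·v/(v − v_s) = 1032 Hz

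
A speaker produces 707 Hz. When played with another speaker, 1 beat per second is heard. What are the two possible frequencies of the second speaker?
f₂ = 707 ± 1 Hz → 708 Hz or 706 Hz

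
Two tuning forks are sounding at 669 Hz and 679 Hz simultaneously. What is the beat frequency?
10 Hz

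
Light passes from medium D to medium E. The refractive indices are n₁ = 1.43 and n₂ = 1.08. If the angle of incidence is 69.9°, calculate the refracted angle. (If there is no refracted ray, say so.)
sin θ₂ = (n₁/n₂)·sin θ₁ = 1.243 > 1, so there is no refracted ray — the light undergoes total internal reflection.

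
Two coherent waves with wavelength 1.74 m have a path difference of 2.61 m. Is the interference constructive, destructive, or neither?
destructive — path difference = 1.5λ, an odd multiple of λ/2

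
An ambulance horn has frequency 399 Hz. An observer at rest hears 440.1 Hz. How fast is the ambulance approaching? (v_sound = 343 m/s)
v_s = v·(1 − f/f_obs) = 32.03 m/s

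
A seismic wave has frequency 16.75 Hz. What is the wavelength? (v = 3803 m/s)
λ = v/f = 227 m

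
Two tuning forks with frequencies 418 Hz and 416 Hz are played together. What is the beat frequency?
2 Hz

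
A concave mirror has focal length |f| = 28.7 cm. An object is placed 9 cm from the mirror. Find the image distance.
f = +28.7 cm (concave); 1/di = 1/f − 1/do → di = -13.11 cm (virtual image, behind mirror)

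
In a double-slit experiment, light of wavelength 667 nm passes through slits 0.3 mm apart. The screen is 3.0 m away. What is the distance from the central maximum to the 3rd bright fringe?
y = mλL/d = 20.01 mm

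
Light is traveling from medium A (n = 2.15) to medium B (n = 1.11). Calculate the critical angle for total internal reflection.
θc = arcsin(n₂/n₁) = 31.08°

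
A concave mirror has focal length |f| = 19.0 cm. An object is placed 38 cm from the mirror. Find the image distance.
f = +19.0 cm (concave); 1/di = 1/f − 1/do → di = 38 cm (real image, in front of mirror)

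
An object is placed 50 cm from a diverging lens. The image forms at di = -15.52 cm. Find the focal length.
1/f = 1/do + 1/di → f = -22.51 cm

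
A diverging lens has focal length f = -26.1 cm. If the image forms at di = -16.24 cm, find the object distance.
1/do = 1/f − 1/di → do = 42.99 cm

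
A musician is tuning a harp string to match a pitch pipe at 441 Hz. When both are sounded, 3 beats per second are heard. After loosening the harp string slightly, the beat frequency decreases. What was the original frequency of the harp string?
444 Hz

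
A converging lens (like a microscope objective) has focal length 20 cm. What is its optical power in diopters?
P = 1/f = 5 D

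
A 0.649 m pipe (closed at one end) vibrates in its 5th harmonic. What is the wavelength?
λₙ = 4L/n = 0.5192 m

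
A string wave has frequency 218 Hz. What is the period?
T = 1/f = 0.004587 s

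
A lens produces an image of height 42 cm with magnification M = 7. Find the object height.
ho = |hi|/|M| = 6 cm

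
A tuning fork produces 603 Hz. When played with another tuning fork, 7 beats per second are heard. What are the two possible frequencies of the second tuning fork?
f₂ = 603 ± 7 Hz → 610 Hz or 596 Hz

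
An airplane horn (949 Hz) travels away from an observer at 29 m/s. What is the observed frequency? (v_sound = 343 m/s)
f_obs = f·v/(v + v_s) = 875 Hz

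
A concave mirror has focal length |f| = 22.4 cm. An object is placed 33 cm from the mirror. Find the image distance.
f = +22.4 cm (concave); 1/di = 1/f − 1/do → di = 69.74 cm (real image, in front of mirror)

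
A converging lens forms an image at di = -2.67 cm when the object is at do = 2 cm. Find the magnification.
M = −di/do = 1.335 (upright image)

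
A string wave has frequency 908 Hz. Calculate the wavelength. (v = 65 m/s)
λ = v/f = 0.07159 m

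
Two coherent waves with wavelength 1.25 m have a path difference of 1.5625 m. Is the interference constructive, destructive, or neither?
neither (partial) — path difference = 1.25λ, neither a whole number of wavelengths nor an odd multiple of λ/2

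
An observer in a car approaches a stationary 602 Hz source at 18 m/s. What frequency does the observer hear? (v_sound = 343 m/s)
f_obs = f·(v + v_o)/v = 633.6 Hz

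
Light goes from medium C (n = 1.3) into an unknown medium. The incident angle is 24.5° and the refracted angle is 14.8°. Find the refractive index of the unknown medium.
n₂ = n₁·sin θ₁ / sin θ₂ = 2.11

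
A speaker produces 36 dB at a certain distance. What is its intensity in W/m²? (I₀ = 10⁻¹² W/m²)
I = I₀·10^(β/10) = 3.98 × 10⁻⁹ W/m²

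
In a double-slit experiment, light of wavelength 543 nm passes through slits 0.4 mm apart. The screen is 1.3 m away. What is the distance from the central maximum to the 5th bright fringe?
y = mλL/d = 8.824 mm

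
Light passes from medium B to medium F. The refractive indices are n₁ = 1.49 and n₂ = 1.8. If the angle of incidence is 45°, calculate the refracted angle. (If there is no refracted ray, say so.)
sin θ₂ = (n₁/n₂)·sin θ₁ = 0.5853 → θ₂ = 35.83°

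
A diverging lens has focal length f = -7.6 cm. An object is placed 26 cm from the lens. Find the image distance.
1/di = 1/f − 1/do → di = -5.881 cm (virtual image)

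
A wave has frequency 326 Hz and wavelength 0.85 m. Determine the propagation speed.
v = fλ = 277.1 m/s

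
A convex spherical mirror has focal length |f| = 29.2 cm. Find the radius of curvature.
R = 2|f| = 58.4 cm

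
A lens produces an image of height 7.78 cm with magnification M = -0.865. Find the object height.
ho = |hi|/|M| = 8.994 cm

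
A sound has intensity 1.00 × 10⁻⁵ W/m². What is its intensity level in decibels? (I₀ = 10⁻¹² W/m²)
β = 10·log₁₀(I/I₀) = 70 dB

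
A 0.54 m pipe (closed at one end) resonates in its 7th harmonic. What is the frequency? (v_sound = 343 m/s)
fₙ = nv/(4L) = 1112 Hz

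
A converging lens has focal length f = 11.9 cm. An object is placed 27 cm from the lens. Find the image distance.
1/di = 1/f − 1/do → di = 21.28 cm (real image)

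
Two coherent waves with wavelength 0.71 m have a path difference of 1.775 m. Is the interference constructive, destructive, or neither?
destructive — path difference = 2.5λ, an odd multiple of λ/2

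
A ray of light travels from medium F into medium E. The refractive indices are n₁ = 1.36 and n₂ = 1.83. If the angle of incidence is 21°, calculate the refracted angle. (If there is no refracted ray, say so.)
sin θ₂ = (n₁/n₂)·sin θ₁ = 0.2663 → θ₂ = 15.45°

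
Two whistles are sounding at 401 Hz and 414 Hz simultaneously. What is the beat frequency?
13 Hz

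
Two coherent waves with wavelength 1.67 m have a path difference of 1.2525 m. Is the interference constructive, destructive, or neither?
neither (partial) — path difference = 0.75λ, neither a whole number of wavelengths nor an odd multiple of λ/2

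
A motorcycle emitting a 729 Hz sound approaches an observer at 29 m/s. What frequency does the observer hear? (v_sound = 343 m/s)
f_obs = f·v/(v − v_s) = 796.3 Hz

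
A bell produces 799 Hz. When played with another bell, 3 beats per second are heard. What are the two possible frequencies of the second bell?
f₂ = 799 ± 3 Hz → 802 Hz or 796 Hz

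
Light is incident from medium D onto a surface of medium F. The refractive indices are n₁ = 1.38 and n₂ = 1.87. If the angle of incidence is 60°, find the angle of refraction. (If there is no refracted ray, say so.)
sin θ₂ = (n₁/n₂)·sin θ₁ = 0.6391 → θ₂ = 39.72°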